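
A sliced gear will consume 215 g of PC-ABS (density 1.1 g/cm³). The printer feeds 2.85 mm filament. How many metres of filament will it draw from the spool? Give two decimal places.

Volume = 215 g / 1.1 g·cm⁻³ = 195.4545 cm³ = 195454.5 mm³.
Filament cross-section = π × (2.85/2)² = 6.3794 mm².
L = V/A = 195454.5/6.3794 = 30638.38 mm → 30.64 m.

30.64 m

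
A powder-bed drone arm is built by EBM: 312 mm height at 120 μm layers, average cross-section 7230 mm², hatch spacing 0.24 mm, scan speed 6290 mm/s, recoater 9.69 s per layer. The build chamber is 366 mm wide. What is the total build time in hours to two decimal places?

10.46 hours

Layer count = ceil(312 / 0.12) = 2600.
Scan path per layer: 7230 / 0.24 → 30125 mm.
Scan time per layer = 30125 / 6290, so 4.7893 s.
Time per layer: 4.7893 + 9.69 → 14.4793 s.
Total: 2600 × 14.4793 s = 37646.18 s → 10.46 hours.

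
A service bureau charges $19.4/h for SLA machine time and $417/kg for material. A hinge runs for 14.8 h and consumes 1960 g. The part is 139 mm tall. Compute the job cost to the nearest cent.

Machine cost = 19.4 × 14.8 = $287.12.
Material charge = 417 × 1960/1000 = $817.32.
Job cost: 287.12 + 817.32 = $1104.44.

$1104.44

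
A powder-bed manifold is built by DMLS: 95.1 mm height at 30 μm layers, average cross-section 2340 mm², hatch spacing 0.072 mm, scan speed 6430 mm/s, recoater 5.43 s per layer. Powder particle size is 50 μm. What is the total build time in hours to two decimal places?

Layers = ⌈95.1/0.03⌉ = 3170.
Hatch length per layer: 2340 / 0.072 → 32500 mm.
Per-layer scan time = 32500 / 6430, so 5.0544 s.
Layer cycle: 5.0544 + 5.43 → 10.4844 s.
Build time = 3170 × 10.4844 = 33235.548 s = 9.23 hours.

9.23 hours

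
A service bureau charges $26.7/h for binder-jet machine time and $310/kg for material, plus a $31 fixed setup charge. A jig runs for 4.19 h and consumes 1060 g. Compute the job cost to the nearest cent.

Machine cost = 26.7 × 4.19 = $111.873.
Feedstock cost = 310 × 1060/1000, so $328.60.
Total = 111.873 + 328.60 + 31 = 471.473 ≈ $471.47.

$471.47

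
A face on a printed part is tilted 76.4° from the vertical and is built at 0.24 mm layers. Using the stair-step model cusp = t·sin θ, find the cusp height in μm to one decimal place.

Cusp = layer height × sin(76.4°) = 0.24 × 0.9720 = 0.23328 mm = 233.3 μm.

233.3 μm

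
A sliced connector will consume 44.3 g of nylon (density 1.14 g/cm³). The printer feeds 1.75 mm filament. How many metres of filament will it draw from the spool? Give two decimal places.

16.16 m

Volume = 44.3 g / 1.14 g·cm⁻³ = 38.8596 cm³ = 38859.6 mm³.
Cross-section of 1.75 mm filament: π·(1.75/2)² = 2.4053 mm².
Length = 38859.6 / 2.4053 = 16155.82 mm = 16.16 m.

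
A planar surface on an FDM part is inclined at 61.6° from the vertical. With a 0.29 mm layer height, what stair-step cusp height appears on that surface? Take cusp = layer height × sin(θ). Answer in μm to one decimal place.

255.1 μm

h_c = t·sin θ = 0.29 × 0.8796 = 0.255084 mm (255.1 μm).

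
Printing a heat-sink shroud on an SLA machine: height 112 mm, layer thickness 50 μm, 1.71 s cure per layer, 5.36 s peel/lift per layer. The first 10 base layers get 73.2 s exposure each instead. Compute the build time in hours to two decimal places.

4.60 hours

Layers = ⌈112/0.05⌉ = 2240.
Burn-in layers: 10 × (73.2 + 5.36) → 785.6 s.
Remaining layers = 2230 × (1.71 + 5.36) = 15766.1 s.
Sum: 785.6 + 15766.1 = 16551.7 s → 4.60 hours.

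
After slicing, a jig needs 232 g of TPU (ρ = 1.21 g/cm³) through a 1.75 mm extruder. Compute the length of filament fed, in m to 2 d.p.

79.71 m

Extruded volume: 232/1.21 = 191.7355 cm³ (191735.5 mm³).
Filament cross-section = π × (1.75/2)² = 2.4053 mm².
Length = 191735.5 / 2.4053 = 79713.76 mm = 79.71 m.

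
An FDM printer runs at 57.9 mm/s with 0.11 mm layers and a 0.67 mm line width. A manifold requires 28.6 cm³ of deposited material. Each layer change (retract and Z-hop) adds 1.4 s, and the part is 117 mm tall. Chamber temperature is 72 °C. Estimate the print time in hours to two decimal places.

Bead cross-section: 0.11 × 0.67 → 0.0737 mm².
Toolpath length = 28.6 cm³ / 0.0737 mm² = 28600 / 0.0737 = 388059.7 mm.
Extrusion time = 388059.7 / 57.9 = 6702.2 s.
Number of layers: 117 / 0.11 → 1064 (rounded up).
Non-print overhead: 1064 × 1.4 → 1489.6 s.
Total = 6702.2 + 1489.6 = 8191.8 s = 2.28 hours.

2.28 hours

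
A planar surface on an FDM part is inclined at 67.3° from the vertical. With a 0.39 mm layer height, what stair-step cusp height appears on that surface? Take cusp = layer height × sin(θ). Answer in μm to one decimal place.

359.8 μm

h_c = t·sin θ = 0.39 × 0.9225 = 0.359775 mm (359.8 μm).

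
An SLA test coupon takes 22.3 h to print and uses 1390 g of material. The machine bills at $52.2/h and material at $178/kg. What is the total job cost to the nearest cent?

$1411.48

Machine-time cost = 52.2 × 22.3 = $1164.06.
Material charge: 178 × 1390/1000 → $247.42.
Total = 1164.06 + 247.42 = $1411.48.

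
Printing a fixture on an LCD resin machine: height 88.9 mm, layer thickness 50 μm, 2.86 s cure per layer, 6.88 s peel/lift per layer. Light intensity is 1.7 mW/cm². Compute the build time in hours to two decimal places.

Number of layers: 88.9 / 0.05 → 1778 (rounded up).
Cycle time = 2.86 + 6.88 = 9.74 s.
Build time: 1778 × 9.74 s = 17317.72 s, i.e. 4.81 hours.

4.81 hours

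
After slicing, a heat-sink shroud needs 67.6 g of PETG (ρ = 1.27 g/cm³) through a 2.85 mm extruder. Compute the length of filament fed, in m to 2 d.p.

Volume = 67.6 g / 1.27 g·cm⁻³ = 53.2283 cm³ = 53228.3 mm³.
Filament cross-section = π × (2.85/2)² = 6.3794 mm².
Length = 53228.3 / 6.3794 = 8343.78 mm = 8.34 m.

8.34 m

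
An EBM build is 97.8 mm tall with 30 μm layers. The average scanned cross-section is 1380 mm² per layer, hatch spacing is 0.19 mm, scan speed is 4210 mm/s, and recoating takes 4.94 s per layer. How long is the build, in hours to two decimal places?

6.04 hours

Layer count = ceil(97.8 / 0.03) = 3260.
Hatch length per layer = 1380 / 0.19 = 7263.2 mm.
Beam time per layer = 7263.2 / 4210, so 1.7252 s.
Time per layer = 1.7252 + 4.94, so 6.6652 s.
Build time = 3260 × 6.6652 = 21728.552 s = 6.04 hours.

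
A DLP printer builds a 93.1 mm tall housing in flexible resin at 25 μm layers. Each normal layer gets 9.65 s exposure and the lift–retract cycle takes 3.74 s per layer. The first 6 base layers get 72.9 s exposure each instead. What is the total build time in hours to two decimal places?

Layers = ⌈93.1/0.025⌉ = 3724.
Base layers = 6 × (72.9 + 3.74), so 459.84 s.
Normal layers: 3718 × (9.65 + 3.74) → 49784.02 s.
Sum: 459.84 + 49784.02 = 50243.86 s → 13.96 hours.

13.96 hours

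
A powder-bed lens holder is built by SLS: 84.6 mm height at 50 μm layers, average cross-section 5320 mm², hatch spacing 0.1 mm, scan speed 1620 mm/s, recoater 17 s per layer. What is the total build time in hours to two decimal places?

23.42 hours

Number of layers: 84.6 / 0.05 → 1692 (rounded up).
Per-layer scan distance = 5320 / 0.1, so 53200 mm.
Laser time per layer = 53200 / 1620 = 32.8395 s.
Layer cycle: 32.8395 + 17 → 49.8395 s.
Build time = 1692 × 49.8395 = 84328.434 s = 23.42 hours.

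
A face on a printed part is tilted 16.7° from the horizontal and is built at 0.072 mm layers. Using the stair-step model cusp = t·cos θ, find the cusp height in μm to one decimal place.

69.0 μm

cos(16.7°) = 0.9578, so cusp = 0.072 × 0.9578 = 0.068962 mm → 69.0 μm.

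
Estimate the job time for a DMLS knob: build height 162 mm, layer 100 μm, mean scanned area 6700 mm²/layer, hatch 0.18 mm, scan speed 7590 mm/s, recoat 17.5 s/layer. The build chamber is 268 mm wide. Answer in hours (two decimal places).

Number of layers: 162 / 0.1 → 1620 (rounded up).
Hatch length per layer: 6700 / 0.18 → 37222.2 mm.
Per-layer scan time = 37222.2 / 7590 = 4.9041 s.
Time per layer = 4.9041 + 17.5, so 22.4041 s.
Total: 1620 × 22.4041 s = 36294.642 s → 10.08 hours.

10.08 hours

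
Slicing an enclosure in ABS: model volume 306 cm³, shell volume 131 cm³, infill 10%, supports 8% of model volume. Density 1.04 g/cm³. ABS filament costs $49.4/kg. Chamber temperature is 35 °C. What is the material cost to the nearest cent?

$8.89

Interior volume = 306 − 131, so 175 cm³.
Infill deposited: 0.10 × 175 → 17.5 cm³.
Support: 0.08 × 306 → 24.48 cm³.
Deposited volume = 131 + 17.5 + 24.48, so 172.98 cm³.
Mass: 172.98 × 1.04 → 179.8992 g.
At $49.4/kg: 179.8992/1000 × 49.4 = $8.89.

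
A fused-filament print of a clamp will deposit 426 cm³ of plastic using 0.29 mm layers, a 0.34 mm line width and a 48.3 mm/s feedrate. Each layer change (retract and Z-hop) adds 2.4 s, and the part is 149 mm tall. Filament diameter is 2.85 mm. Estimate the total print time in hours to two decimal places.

25.19 hours

Extrusion cross-section = 0.29 × 0.34 = 0.0986 mm².
Path length: 426000 mm³ / 0.0986 mm² → 4320486.8 mm.
Extrusion time = 4320486.8 / 48.3, so 89451.1 s.
Number of layers: 149 / 0.29 → 514 (rounded up).
Z-hop total = 514 × 2.4, so 1233.6 s.
Altogether 89451.1 + 1233.6 = 90684.7 s, i.e. 25.19 hours.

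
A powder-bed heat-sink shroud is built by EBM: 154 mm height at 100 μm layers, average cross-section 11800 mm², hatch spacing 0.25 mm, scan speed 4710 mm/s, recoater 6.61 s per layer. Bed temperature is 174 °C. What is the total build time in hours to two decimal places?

Layers = ⌈154/0.1⌉ = 1540.
Hatch length per layer: 11800 / 0.25 → 47200 mm.
Per-layer scan time = 47200 / 4710 = 10.0212 s.
Per-layer time = 10.0212 + 6.61 = 16.6312 s.
1540 layers × 16.6312 s/layer = 25612.048 s, i.e. 7.11 hours.

7.11 hours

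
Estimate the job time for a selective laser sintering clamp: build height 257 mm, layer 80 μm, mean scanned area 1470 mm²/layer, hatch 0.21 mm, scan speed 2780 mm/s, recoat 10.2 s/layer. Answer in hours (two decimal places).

11.35 hours

Layer count = ceil(257 / 0.08) = 3213.
Scan path per layer: 1470 / 0.21 → 7000 mm.
Per-layer scan time = 7000 / 2780, so 2.518 s.
Per-layer time = 2.518 + 10.2, so 12.718 s.
Total: 3213 × 12.718 s = 40862.934 s → 11.35 hours.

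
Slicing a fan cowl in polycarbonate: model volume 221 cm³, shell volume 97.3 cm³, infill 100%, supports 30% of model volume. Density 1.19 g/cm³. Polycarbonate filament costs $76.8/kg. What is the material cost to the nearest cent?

Volume inside the shell = 221 − 97.3 = 123.7 cm³.
Infill deposited: 1.00 × 123.7 → 123.7 cm³.
Support: 0.30 × 221 → 66.3 cm³.
Total extruded = 97.3 + 123.7 + 66.3, so 287.3 cm³.
Mass: 287.3 × 1.19 → 341.887 g.
Cost = 341.887 g / 1000 × $76.8/kg = $26.26.

$26.26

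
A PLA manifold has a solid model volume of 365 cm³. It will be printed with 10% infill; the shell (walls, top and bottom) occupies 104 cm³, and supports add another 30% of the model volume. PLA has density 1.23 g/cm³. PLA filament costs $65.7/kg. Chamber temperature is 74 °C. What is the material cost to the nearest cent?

$19.36

Interior volume = 365 − 104, so 261 cm³.
Infill volume: 0.10 × 261 → 26.1 cm³.
Support = 0.30 × 365, so 109.5 cm³.
Deposited volume = 104 + 26.1 + 109.5, so 239.6 cm³.
Mass: 239.6 × 1.23 → 294.708 g.
At $65.7/kg: 294.708/1000 × 65.7 = $19.36.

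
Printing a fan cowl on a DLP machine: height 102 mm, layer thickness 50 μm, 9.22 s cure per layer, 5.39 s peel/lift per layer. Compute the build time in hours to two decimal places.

8.28 hours

Number of layers: 102 / 0.05 → 2040 (rounded up).
Per-layer time: 9.22 + 5.39 → 14.61 s.
Total = 2040 × 14.61 = 29804.4 s = 8.28 hours.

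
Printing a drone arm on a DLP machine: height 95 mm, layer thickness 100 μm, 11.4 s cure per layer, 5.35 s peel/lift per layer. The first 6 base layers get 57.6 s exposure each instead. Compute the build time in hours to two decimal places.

Layers = ⌈95/0.1⌉ = 950.
Burn-in layers = 6 × (57.6 + 5.35), so 377.7 s.
Regular layers = 944 × (11.4 + 5.35), so 15812 s.
Sum: 377.7 + 15812 = 16189.7 s → 4.50 hours.

4.50 hours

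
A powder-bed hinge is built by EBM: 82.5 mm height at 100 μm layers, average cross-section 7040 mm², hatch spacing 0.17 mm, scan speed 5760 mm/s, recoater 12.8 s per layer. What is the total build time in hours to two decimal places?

4.58 hours

Layer count = ceil(82.5 / 0.1) = 825.
Per-layer scan distance = 7040 / 0.17 = 41411.8 mm.
Beam time per layer: 41411.8 / 5760 → 7.1895 s.
Time per layer = 7.1895 + 12.8, so 19.9895 s.
Build time = 825 × 19.9895 = 16491.3375 s = 4.58 hours.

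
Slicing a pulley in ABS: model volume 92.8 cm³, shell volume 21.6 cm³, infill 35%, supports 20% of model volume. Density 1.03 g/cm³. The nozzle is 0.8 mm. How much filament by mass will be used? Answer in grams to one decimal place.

67.0 g

Interior volume = 92.8 − 21.6 = 71.2 cm³.
Infill deposited: 0.35 × 71.2 → 24.92 cm³.
Support: 0.20 × 92.8 → 18.56 cm³.
Total extruded = 21.6 + 24.92 + 18.56, so 65.08 cm³.
Mass = 65.08 × 1.03 = 67.0324 g.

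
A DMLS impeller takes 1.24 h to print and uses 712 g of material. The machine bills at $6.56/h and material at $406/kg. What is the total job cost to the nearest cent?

$297.21

Machine-time cost = 6.56 × 1.24, so $8.1344.
Material cost = 406 × 712/1000, so $289.072.
Job cost: 8.1344 + 289.072 = 297.2064 ≈ $297.21.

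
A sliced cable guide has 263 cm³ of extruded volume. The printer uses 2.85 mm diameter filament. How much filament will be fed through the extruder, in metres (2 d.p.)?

Cross-section of 2.85 mm filament: π·(2.85/2)² = 6.3794 mm².
Length = 263 cm³ / 6.3794 mm² = 263000 / 6.3794 = 41226.45 mm = 41.23 m.

41.23 m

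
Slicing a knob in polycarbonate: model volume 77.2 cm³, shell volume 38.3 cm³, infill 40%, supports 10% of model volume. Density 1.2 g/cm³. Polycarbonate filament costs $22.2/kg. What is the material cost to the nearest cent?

$1.64

Volume inside the shell = 77.2 − 38.3, so 38.9 cm³.
Deposited infill: 0.40 × 38.9 → 15.56 cm³.
Support: 0.10 × 77.2 → 7.72 cm³.
Total printed volume = 38.3 + 15.56 + 7.72 = 61.58 cm³.
Mass = 61.58 × 1.2, so 73.896 g.
At $22.2/kg: 73.896/1000 × 22.2 = $1.64.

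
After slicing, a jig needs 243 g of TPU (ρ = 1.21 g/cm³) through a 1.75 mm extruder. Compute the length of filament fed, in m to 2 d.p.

Volume = 243 g / 1.21 g·cm⁻³ = 200.8264 cm³ = 200826.4 mm³.
A = π r² = π × 0.875² = 2.4053 mm².
Length = 200826.4 / 2.4053 = 83493.29 mm = 83.49 m.

83.49 m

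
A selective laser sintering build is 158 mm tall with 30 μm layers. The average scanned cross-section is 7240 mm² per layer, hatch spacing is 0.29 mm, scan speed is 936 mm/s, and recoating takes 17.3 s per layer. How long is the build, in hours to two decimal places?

Layer count = ceil(158 / 0.03) = 5267.
Scan path per layer = 7240 / 0.29 = 24965.5 mm.
Per-layer scan time: 24965.5 / 936 → 26.6725 s.
Time per layer: 26.6725 + 17.3 → 43.9725 s.
5267 layers × 43.9725 s/layer = 231603.1575 s, i.e. 64.33 hours.

64.33 hours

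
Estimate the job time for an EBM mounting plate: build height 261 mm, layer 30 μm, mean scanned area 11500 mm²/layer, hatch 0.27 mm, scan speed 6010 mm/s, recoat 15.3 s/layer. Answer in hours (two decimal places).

Layers = ⌈261/0.03⌉ = 8700.
Scan path per layer: 11500 / 0.27 → 42592.6 mm.
Scan time per layer: 42592.6 / 6010 → 7.087 s.
Time per layer = 7.087 + 15.3 = 22.387 s.
Build time = 8700 × 22.387 = 194766.9 s = 54.10 hours.

54.10 hours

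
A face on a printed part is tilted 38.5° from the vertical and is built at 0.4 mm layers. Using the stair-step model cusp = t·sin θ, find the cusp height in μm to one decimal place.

Cusp = layer height × sin(38.5°) = 0.4 × 0.6225 = 0.249 mm = 249.0 μm.

249.0 μm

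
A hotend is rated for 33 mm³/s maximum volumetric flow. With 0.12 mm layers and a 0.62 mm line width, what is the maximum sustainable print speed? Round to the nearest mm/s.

444 mm/s

A = 0.12 × 0.62, so 0.0744 mm².
Max speed = 33 / 0.0744 = 443.55 ≈ 444 mm/s.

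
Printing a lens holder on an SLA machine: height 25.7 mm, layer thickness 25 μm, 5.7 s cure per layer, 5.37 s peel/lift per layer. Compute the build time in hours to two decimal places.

Layers = ⌈25.7/0.025⌉ = 1028.
Per-layer time = 5.7 + 5.37, so 11.07 s.
Total = 1028 × 11.07 = 11379.96 s = 3.16 hours.

3.16 hours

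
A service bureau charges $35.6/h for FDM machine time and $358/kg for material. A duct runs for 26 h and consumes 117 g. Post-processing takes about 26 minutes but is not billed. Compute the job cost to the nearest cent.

$967.49

Machine cost: 35.6 × 26 → $925.60.
Feedstock cost = 358 × 117/1000, so $41.886.
Total = 925.60 + 41.886 = 967.486 ≈ $967.49.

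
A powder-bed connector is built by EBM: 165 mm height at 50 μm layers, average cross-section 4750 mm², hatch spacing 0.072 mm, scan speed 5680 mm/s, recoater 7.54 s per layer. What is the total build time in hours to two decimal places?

Layer count = ceil(165 / 0.05) = 3300.
Scan path per layer = 4750 / 0.072, so 65972.2 mm.
Beam time per layer = 65972.2 / 5680 = 11.6148 s.
Layer cycle: 11.6148 + 7.54 → 19.1548 s.
3300 layers × 19.1548 s/layer = 63210.84 s, i.e. 17.56 hours.

17.56 hours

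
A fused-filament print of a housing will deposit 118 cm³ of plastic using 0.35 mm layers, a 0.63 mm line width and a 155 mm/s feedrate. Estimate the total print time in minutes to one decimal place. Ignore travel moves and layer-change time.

57.5 minutes

Bead cross-section = 0.35 × 0.63, so 0.2205 mm².
Toolpath length = 118 cm³ / 0.2205 mm² = 118000 / 0.2205 = 535147.4 mm.
Print-move time = 535147.4 / 155 = 3452.6 s.
3452.6 s = 57.5 minutes.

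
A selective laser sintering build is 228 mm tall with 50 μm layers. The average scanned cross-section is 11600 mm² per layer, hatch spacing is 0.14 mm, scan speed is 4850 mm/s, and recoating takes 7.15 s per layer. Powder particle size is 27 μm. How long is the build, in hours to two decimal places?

Layers = ⌈228/0.05⌉ = 4560.
Scan path per layer = 11600 / 0.14, so 82857.1 mm.
Per-layer scan time: 82857.1 / 4850 → 17.0839 s.
Layer cycle: 17.0839 + 7.15 → 24.2339 s.
Total: 4560 × 24.2339 s = 110506.584 s → 30.70 hours.

30.70 hours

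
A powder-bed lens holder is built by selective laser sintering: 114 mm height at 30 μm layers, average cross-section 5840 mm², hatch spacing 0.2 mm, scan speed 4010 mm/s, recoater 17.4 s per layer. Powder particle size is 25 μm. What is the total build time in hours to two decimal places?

Layers = ⌈114/0.03⌉ = 3800.
Per-layer scan distance = 5840 / 0.2 = 29200 mm.
Laser time per layer: 29200 / 4010 → 7.2818 s.
Per-layer time: 7.2818 + 17.4 → 24.6818 s.
Total: 3800 × 24.6818 s = 93790.84 s → 26.05 hours.

26.05 hours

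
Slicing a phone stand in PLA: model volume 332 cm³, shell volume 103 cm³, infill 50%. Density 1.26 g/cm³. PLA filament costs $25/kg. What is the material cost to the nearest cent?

$6.85

Volume inside the shell: 332 − 103 → 229 cm³.
Deposited infill = 0.50 × 229 = 114.5 cm³.
Deposited volume = 103 + 114.5, so 217.5 cm³.
Mass: 217.5 × 1.26 → 274.05 g.
Cost = 274.05 g / 1000 × $25/kg = $6.85.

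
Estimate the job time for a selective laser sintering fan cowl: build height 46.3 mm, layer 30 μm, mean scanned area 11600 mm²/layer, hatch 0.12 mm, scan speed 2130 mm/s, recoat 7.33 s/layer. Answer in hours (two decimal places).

22.61 hours

Layer count = ceil(46.3 / 0.03) = 1544.
Scan path per layer = 11600 / 0.12 = 96666.7 mm.
Scan time per layer = 96666.7 / 2130, so 45.3834 s.
Per-layer time = 45.3834 + 7.33, so 52.7134 s.
1544 layers × 52.7134 s/layer = 81389.4896 s, i.e. 22.61 hours.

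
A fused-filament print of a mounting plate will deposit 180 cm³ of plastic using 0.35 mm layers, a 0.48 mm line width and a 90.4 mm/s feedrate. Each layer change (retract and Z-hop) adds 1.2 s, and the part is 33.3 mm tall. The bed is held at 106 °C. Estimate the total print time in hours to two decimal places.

Line area = 0.35 × 0.48 = 0.168 mm².
Toolpath length = 180 cm³ / 0.168 mm² = 180000 / 0.168 = 1071428.6 mm.
Extrusion time = 1071428.6 / 90.4, so 11852.1 s.
Number of layers: 33.3 / 0.35 → 96 (rounded up).
Z-hop total = 96 × 1.2, so 115.2 s.
Total = 11852.1 + 115.2 = 11967.3 s = 3.32 hours.

3.32 hours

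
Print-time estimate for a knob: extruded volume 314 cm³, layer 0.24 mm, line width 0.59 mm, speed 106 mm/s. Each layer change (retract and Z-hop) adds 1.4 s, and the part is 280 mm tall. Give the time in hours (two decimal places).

Bead cross-section = 0.24 × 0.59, so 0.1416 mm².
Total extruded path = 314000/0.1416 = 2217514.1 mm.
Print-move time = 2217514.1 / 106, so 20919.9 s.
Number of layers: 280 / 0.24 → 1167 (rounded up).
Layer-change overhead = 1167 × 1.4, so 1633.8 s.
Altogether 20919.9 + 1633.8 = 22553.7 s, i.e. 6.26 hours.

6.26 hours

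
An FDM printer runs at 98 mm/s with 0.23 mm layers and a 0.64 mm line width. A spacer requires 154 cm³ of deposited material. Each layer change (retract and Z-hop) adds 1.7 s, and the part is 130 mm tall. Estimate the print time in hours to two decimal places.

Line area: 0.23 × 0.64 → 0.1472 mm².
Toolpath length = 154 cm³ / 0.1472 mm² = 154000 / 0.1472 = 1046195.7 mm.
Extrusion time = 1046195.7 / 98, so 10675.5 s.
Number of layers: 130 / 0.23 → 566 (rounded up).
Z-hop total = 566 × 1.7 = 962.2 s.
Total = 10675.5 + 962.2 = 11637.7 s = 3.23 hours.

3.23 hours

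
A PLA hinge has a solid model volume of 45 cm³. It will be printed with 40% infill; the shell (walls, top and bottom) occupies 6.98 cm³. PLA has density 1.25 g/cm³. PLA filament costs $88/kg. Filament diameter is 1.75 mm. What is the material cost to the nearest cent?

Interior volume = 45 − 6.98 = 38.02 cm³.
Infill volume: 0.40 × 38.02 → 15.208 cm³.
Deposited volume = 6.98 + 15.208 = 22.188 cm³.
Mass = 22.188 × 1.25, so 27.735 g.
Cost = 27.735 g / 1000 × $88/kg = $2.44.

$2.44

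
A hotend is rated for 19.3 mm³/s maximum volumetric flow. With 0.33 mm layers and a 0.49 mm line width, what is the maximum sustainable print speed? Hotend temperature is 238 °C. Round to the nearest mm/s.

A = 0.33 × 0.49 = 0.1617 mm².
Max speed = 19.3 / 0.1617 = 119.36 ≈ 119 mm/s.

119 mm/s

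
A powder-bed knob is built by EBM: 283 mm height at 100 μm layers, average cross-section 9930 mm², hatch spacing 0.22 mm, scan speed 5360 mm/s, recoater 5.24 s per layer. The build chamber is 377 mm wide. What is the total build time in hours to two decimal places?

10.74 hours

Layers = ⌈283/0.1⌉ = 2830.
Scan path per layer: 9930 / 0.22 → 45136.4 mm.
Per-layer scan time: 45136.4 / 5360 → 8.421 s.
Time per layer: 8.421 + 5.24 → 13.661 s.
2830 layers × 13.661 s/layer = 38660.63 s, i.e. 10.74 hours.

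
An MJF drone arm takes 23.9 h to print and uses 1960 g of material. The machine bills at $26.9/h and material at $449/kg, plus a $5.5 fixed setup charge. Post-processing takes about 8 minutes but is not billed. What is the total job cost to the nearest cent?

$1528.45

Machine cost = 26.9 × 23.9, so $642.91.
Material charge = 449 × 1960/1000 = $880.04.
Adding setup: 642.91 + 880.04 + 5.5 → $1528.45.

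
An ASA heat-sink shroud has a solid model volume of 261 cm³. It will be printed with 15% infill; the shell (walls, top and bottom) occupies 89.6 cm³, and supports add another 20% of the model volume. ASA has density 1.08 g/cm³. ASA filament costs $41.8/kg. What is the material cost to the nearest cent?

Interior volume: 261 − 89.6 → 171.4 cm³.
Infill volume = 0.15 × 171.4, so 25.71 cm³.
Support: 0.20 × 261 → 52.2 cm³.
Deposited volume = 89.6 + 25.71 + 52.2, so 167.51 cm³.
Mass: 167.51 × 1.08 → 180.9108 g.
Cost = 180.9108 g / 1000 × $41.8/kg = $7.56.

$7.56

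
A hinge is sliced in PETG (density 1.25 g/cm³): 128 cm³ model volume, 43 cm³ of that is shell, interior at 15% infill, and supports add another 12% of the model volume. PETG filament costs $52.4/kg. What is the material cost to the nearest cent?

Infill region = 128 − 43, so 85 cm³.
Deposited infill = 0.15 × 85, so 12.75 cm³.
Support: 0.12 × 128 → 15.36 cm³.
Total printed volume = 43 + 12.75 + 15.36 = 71.11 cm³.
Mass = 71.11 × 1.25 = 88.8875 g.
At $52.4/kg: 88.8875/1000 × 52.4 = $4.66.

$4.66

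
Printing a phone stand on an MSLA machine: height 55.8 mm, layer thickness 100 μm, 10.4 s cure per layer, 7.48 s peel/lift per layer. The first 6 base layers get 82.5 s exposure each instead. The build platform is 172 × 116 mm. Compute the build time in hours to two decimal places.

2.89 hours

Number of layers: 55.8 / 0.1 → 558 (rounded up).
Bottom layers = 6 × (82.5 + 7.48) = 539.88 s.
Remaining layers = 552 × (10.4 + 7.48), so 9869.76 s.
Sum: 539.88 + 9869.76 = 10409.64 s → 2.89 hours.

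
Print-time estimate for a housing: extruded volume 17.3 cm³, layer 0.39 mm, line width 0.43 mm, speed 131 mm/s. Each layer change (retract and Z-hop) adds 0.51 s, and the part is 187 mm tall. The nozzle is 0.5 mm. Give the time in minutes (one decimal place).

Extrusion cross-section = 0.39 × 0.43, so 0.1677 mm².
Toolpath length = 17.3 cm³ / 0.1677 mm² = 17300 / 0.1677 = 103160.4 mm.
Time extruding: 103160.4 / 131 → 787.5 s.
Layer count = ceil(187 / 0.39) = 480.
Z-hop total = 480 × 0.51 = 244.8 s.
Altogether 787.5 + 244.8 = 1032.3 s, i.e. 17.2 minutes.

17.2 minutes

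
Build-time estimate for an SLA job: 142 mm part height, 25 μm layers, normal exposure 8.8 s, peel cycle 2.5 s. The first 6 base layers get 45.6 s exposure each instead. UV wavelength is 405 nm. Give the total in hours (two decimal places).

17.89 hours

Number of layers: 142 / 0.025 → 5680 (rounded up).
Base layers: 6 × (45.6 + 2.5) → 288.6 s.
Normal layers = 5674 × (8.8 + 2.5) = 64116.2 s.
Total = 288.6 + 64116.2 = 64404.8 s = 17.89 hours.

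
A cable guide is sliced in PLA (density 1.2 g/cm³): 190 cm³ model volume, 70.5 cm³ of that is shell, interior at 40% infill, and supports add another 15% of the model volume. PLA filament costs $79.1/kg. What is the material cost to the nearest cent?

Infill region = 190 − 70.5 = 119.5 cm³.
Infill deposited = 0.40 × 119.5 = 47.8 cm³.
Support: 0.15 × 190 → 28.5 cm³.
Total printed volume = 70.5 + 47.8 + 28.5, so 146.8 cm³.
Mass = 146.8 × 1.2 = 176.16 g.
Cost = 176.16 g / 1000 × $79.1/kg = $13.93.

$13.93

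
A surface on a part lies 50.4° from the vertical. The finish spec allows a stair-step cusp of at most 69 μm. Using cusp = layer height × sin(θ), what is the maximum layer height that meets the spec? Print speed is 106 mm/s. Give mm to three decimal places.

Layer height = cusp / sin(50.4°) = 0.069 / 0.7705 = 0.090 mm.

0.090 mm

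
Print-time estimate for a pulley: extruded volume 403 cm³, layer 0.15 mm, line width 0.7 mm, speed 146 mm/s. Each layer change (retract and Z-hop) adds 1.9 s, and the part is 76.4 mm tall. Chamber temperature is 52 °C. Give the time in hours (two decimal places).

Line area: 0.15 × 0.7 → 0.105 mm².
Total extruded path = 403000/0.105 = 3838095.2 mm.
Print-move time = 3838095.2 / 146 = 26288.3 s.
Layer count = ceil(76.4 / 0.15) = 510.
Layer-change overhead: 510 × 1.9 → 969 s.
Total = 26288.3 + 969 = 27257.3 s = 7.57 hours.

7.57 hours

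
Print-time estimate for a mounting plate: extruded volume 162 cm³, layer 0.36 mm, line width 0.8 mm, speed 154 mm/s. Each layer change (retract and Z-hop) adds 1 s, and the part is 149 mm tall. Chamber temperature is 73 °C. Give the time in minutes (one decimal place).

67.8 minutes

Bead cross-section: 0.36 × 0.8 → 0.288 mm².
Toolpath length = 162 cm³ / 0.288 mm² = 162000 / 0.288 = 562500 mm.
Print-move time: 562500 / 154 → 3652.6 s.
Layer count = ceil(149 / 0.36) = 414.
Z-hop total: 414 × 1 → 414 s.
Altogether 3652.6 + 414 = 4066.6 s, i.e. 67.8 minutes.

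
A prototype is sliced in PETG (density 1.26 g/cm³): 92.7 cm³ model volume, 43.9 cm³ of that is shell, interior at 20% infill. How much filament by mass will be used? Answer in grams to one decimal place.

67.6 g

Volume inside the shell = 92.7 − 43.9 = 48.8 cm³.
Infill deposited: 0.20 × 48.8 → 9.76 cm³.
Total printed volume = 43.9 + 9.76, so 53.66 cm³.
Mass: 53.66 × 1.26 → 67.6116 g.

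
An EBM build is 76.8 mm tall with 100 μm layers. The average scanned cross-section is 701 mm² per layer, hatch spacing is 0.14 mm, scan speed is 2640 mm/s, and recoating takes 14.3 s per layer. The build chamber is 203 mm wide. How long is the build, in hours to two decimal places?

3.46 hours

Number of layers: 76.8 / 0.1 → 768 (rounded up).
Per-layer scan distance: 701 / 0.14 → 5007.1 mm.
Per-layer scan time: 5007.1 / 2640 → 1.8966 s.
Per-layer time = 1.8966 + 14.3 = 16.1966 s.
Build time = 768 × 16.1966 = 12438.9888 s = 3.46 hours.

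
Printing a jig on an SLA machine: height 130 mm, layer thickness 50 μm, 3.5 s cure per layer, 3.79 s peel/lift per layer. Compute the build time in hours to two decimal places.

Layers = ⌈130/0.05⌉ = 2600.
Per-layer time: 3.5 + 3.79 → 7.29 s.
Build time: 2600 × 7.29 s = 18954 s, i.e. 5.27 hours.

5.27 hours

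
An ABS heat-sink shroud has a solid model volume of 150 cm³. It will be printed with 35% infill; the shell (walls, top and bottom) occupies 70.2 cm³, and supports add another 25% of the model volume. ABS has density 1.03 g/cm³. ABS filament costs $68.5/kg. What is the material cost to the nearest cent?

$9.57

Infill region = 150 − 70.2 = 79.8 cm³.
Infill deposited = 0.35 × 79.8, so 27.93 cm³.
Support: 0.25 × 150 → 37.5 cm³.
Deposited volume: 70.2 + 27.93 + 37.5 → 135.63 cm³.
Mass: 135.63 × 1.03 → 139.6989 g.
Cost = 139.6989 g / 1000 × $68.5/kg = $9.57.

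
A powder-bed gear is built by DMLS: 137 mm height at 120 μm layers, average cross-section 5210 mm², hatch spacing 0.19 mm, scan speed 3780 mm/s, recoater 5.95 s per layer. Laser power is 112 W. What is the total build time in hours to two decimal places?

4.19 hours

Layer count = ceil(137 / 0.12) = 1142.
Hatch length per layer = 5210 / 0.19, so 27421.1 mm.
Per-layer scan time: 27421.1 / 3780 → 7.2543 s.
Per-layer time = 7.2543 + 5.95 = 13.2043 s.
Build time = 1142 × 13.2043 = 15079.3106 s = 4.19 hours.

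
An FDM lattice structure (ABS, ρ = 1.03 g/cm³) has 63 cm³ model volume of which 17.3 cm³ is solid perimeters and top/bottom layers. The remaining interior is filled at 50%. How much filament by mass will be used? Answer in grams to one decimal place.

Interior volume: 63 − 17.3 → 45.7 cm³.
Infill volume: 0.50 × 45.7 → 22.85 cm³.
Deposited volume = 17.3 + 22.85 = 40.15 cm³.
Mass = 40.15 × 1.03 = 41.3545 g.

41.4 g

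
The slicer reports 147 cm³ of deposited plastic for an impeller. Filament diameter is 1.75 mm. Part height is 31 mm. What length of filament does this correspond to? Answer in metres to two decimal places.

61.12 m

Filament cross-section = π × (1.75/2)² = 2.4053 mm².
L = 147000 mm³ / 2.4053 mm² = 61115.04 mm, i.e. 61.12 m.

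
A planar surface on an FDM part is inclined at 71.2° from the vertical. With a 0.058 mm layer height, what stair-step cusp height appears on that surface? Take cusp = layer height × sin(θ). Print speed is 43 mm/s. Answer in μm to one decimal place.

54.9 μm

Cusp = layer height × sin(71.2°) = 0.058 × 0.9466 = 0.054903 mm = 54.9 μm.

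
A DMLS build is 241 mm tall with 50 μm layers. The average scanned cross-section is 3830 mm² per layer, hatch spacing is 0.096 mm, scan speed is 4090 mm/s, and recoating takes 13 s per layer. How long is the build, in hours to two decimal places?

30.47 hours

Layer count = ceil(241 / 0.05) = 4820.
Per-layer scan distance: 3830 / 0.096 → 39895.8 mm.
Scan time per layer: 39895.8 / 4090 → 9.7545 s.
Time per layer = 9.7545 + 13 = 22.7545 s.
Total: 4820 × 22.7545 s = 109676.69 s → 30.47 hours.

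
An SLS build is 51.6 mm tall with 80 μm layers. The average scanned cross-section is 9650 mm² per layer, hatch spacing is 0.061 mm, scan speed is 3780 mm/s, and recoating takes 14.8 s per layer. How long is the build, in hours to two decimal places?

10.15 hours

Layer count = ceil(51.6 / 0.08) = 645.
Scan path per layer: 9650 / 0.061 → 158196.7 mm.
Laser time per layer = 158196.7 / 3780, so 41.851 s.
Per-layer time = 41.851 + 14.8 = 56.651 s.
Total: 645 × 56.651 s = 36539.895 s → 10.15 hours.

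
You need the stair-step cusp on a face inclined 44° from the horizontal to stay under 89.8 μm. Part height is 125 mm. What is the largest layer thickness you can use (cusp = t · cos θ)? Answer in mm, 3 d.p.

Layer height = cusp / cos(44°) = 0.0898 / 0.7193 = 0.125 mm.

0.125 mm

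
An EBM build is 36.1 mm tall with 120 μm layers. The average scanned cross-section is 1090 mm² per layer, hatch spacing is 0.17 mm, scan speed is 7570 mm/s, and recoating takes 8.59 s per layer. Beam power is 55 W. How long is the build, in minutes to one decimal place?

Layer count = ceil(36.1 / 0.12) = 301.
Per-layer scan distance: 1090 / 0.17 → 6411.8 mm.
Per-layer scan time = 6411.8 / 7570 = 0.847 s.
Time per layer = 0.847 + 8.59, so 9.437 s.
Build time = 301 × 9.437 = 2840.537 s = 47.3 minutes.

47.3 minutes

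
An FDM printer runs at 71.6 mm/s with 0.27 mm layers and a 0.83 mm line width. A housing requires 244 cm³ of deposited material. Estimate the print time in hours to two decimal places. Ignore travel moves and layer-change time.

Extrusion cross-section: 0.27 × 0.83 → 0.2241 mm².
Toolpath length = 244 cm³ / 0.2241 mm² = 244000 / 0.2241 = 1088799.6 mm.
Extrusion time = 1088799.6 / 71.6, so 15206.7 s.
15206.7 s = 4.22 hours.

4.22 hours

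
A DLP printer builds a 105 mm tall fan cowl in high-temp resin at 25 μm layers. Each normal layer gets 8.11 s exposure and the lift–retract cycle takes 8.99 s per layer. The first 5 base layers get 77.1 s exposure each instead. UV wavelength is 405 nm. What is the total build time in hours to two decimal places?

Number of layers: 105 / 0.025 → 4200 (rounded up).
Base layers = 5 × (77.1 + 8.99) = 430.45 s.
Regular layers = 4195 × (8.11 + 8.99), so 71734.5 s.
Total = 430.45 + 71734.5 = 72164.95 s = 20.05 hours.

20.05 hours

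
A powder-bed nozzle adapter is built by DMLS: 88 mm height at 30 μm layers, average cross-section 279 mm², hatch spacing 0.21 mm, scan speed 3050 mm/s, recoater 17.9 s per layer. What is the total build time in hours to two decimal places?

Layer count = ceil(88 / 0.03) = 2934.
Per-layer scan distance = 279 / 0.21 = 1328.6 mm.
Laser time per layer: 1328.6 / 3050 → 0.4356 s.
Per-layer time = 0.4356 + 17.9, so 18.3356 s.
Build time = 2934 × 18.3356 = 53796.6504 s = 14.94 hours.

14.94 hours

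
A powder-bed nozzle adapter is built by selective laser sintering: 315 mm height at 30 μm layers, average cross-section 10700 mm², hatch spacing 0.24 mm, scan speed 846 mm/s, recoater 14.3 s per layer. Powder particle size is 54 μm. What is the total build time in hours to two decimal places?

195.41 hours

Layers = ⌈315/0.03⌉ = 10500.
Scan path per layer = 10700 / 0.24 = 44583.3 mm.
Laser time per layer = 44583.3 / 846 = 52.6989 s.
Time per layer = 52.6989 + 14.3 = 66.9989 s.
10500 layers × 66.9989 s/layer = 703488.45 s, i.e. 195.41 hours.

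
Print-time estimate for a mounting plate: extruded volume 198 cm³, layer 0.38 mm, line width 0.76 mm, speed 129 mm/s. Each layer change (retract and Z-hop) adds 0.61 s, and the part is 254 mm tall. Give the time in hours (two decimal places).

Extrusion cross-section: 0.38 × 0.76 → 0.2888 mm².
Path length: 198000 mm³ / 0.2888 mm² → 685595.6 mm.
Print-move time = 685595.6 / 129 = 5314.7 s.
Layer count = ceil(254 / 0.38) = 669.
Layer-change overhead = 669 × 0.61 = 408.09 s.
Altogether 5314.7 + 408.09 = 5722.79 s, i.e. 1.59 hours.

1.59 hours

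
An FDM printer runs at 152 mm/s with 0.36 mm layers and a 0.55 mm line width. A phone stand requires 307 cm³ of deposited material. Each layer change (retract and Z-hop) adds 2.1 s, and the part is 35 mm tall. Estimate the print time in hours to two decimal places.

Line area = 0.36 × 0.55 = 0.198 mm².
Total extruded path = 307000/0.198 = 1550505.1 mm.
Extrusion time: 1550505.1 / 152 → 10200.7 s.
Number of layers: 35 / 0.36 → 98 (rounded up).
Z-hop total = 98 × 2.1, so 205.8 s.
Total = 10200.7 + 205.8 = 10406.5 s = 2.89 hours.

2.89 hours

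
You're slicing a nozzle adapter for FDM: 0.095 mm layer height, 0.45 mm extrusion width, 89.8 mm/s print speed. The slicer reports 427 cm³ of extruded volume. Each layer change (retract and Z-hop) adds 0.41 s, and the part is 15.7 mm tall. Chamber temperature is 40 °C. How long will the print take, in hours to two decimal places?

30.92 hours

Line area: 0.095 × 0.45 → 0.04275 mm².
Path length: 427000 mm³ / 0.04275 mm² → 9988304.1 mm.
Print-move time = 9988304.1 / 89.8 = 111228.3 s.
Layers = ⌈15.7/0.095⌉ = 166.
Layer-change overhead = 166 × 0.41 = 68.06 s.
Total = 111228.3 + 68.06 = 111296.36 s = 30.92 hours.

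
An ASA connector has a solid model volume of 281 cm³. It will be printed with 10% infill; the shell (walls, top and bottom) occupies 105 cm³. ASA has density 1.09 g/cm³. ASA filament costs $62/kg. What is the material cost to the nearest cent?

$8.29

Interior volume: 281 − 105 → 176 cm³.
Infill volume: 0.10 × 176 → 17.6 cm³.
Deposited volume = 105 + 17.6, so 122.6 cm³.
Mass: 122.6 × 1.09 → 133.634 g.
At $62/kg: 133.634/1000 × 62 = $8.29.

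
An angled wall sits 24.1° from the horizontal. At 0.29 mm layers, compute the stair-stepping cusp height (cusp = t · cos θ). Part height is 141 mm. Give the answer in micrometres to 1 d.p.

Cusp = layer height × cos(24.1°) = 0.29 × 0.9128 = 0.264712 mm = 264.7 μm.

264.7 μm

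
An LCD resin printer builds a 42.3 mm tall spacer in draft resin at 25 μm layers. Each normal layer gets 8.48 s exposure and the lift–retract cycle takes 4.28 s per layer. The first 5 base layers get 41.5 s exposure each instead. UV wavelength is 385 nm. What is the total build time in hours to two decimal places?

6.04 hours

Layers = ⌈42.3/0.025⌉ = 1692.
Bottom layers = 5 × (41.5 + 4.28) = 228.9 s.
Remaining layers: 1687 × (8.48 + 4.28) → 21526.12 s.
Sum: 228.9 + 21526.12 = 21755.02 s → 6.04 hours.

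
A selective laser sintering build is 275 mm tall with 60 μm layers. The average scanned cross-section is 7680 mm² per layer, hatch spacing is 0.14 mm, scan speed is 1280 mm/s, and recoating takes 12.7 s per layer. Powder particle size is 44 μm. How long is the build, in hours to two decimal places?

70.74 hours

Number of layers: 275 / 0.06 → 4584 (rounded up).
Per-layer scan distance: 7680 / 0.14 → 54857.1 mm.
Scan time per layer = 54857.1 / 1280 = 42.8571 s.
Time per layer = 42.8571 + 12.7 = 55.5571 s.
4584 layers × 55.5571 s/layer = 254673.7464 s, i.e. 70.74 hours.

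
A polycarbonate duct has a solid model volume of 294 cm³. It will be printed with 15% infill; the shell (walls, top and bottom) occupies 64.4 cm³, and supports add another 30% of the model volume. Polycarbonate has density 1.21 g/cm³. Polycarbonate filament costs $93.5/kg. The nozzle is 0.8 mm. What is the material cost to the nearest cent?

Infill region = 294 − 64.4 = 229.6 cm³.
Infill volume = 0.15 × 229.6, so 34.44 cm³.
Support: 0.30 × 294 → 88.2 cm³.
Total printed volume: 64.4 + 34.44 + 88.2 → 187.04 cm³.
Mass = 187.04 × 1.21, so 226.3184 g.
At $93.5/kg: 226.3184/1000 × 93.5 = $21.16.

$21.16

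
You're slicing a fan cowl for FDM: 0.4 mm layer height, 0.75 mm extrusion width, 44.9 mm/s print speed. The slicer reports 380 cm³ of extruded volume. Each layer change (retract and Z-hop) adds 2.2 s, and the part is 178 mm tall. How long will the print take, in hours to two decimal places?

Line area: 0.4 × 0.75 → 0.3 mm².
Toolpath length = 380 cm³ / 0.3 mm² = 380000 / 0.3 = 1266666.7 mm.
Print-move time = 1266666.7 / 44.9, so 28210.8 s.
Layers = ⌈178/0.4⌉ = 445.
Z-hop total = 445 × 2.2 = 979 s.
Altogether 28210.8 + 979 = 29189.8 s, i.e. 8.11 hours.

8.11 hours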